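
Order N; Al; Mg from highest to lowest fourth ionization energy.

Al > Mg > N

The fourth ionization energy removes an electron from the +3 ion. For each element: N³⁺ still has 2 valence electrons; Al³⁺ is the bare [Ne] core; Mg³⁺ is already 1 electron into the core.
Breaking into a closed-shell core is much more expensive than removing a leftover valence electron — Mg and Al have the largest IE_4 here.
Tabulated IE_4 (kJ/mol): N 7475, Al 11577, Mg 10543.
So the fourth ionization energies run N < Mg < Al.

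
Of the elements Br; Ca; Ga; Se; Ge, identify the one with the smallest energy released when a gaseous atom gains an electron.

Ca

Ca is in period 4, group 2; Ga is in period 4, group 13; Ge is in period 4, group 14; Se is in period 4, group 16; Br is in period 4, group 17.
EA tends to increase across a period and decrease down a group, though the pattern is less regular than for IE or radius.
All lie in period 4, so electron affinity increases left to right.
The smallest energy released when a gaseous atom gains an electron among these belongs to Ca.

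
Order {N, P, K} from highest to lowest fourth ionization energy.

Consider each +3 ion: N³⁺ still has 2 valence electrons; P³⁺ still has 2 valence electrons; K³⁺ is already 2 electrons into the core.
Usually core removal costs more than valence removal, but here the competition is close: a tightly held n=2 valence electron can cost more to remove than an n=3 core electron, so the actual values have to decide it.
Valence configurations: N³⁺ [He]2s², P³⁺ [Ne]3s².
Approximate IE_4 values (kJ/mol): N 7475, P 4964, K 5877.
Overall IE_4 order: P < K < N.

N > K > P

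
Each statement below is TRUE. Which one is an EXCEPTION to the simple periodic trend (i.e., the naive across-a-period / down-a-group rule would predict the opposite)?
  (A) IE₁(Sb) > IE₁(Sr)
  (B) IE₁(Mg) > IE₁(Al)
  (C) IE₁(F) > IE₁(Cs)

(B)

The general trend: IE₁ increases across a period and decreases down a group.
(A) Sb (period 5, group 15) vs Sr (period 5, group 2): the stated order agrees with the simple trend.
(B) Mg (period 3, group 2) vs Al (period 3, group 13): the stated order contradicts the simple trend.
(C) F (period 2, group 17) vs Cs (period 6, group 1): the stated order agrees with the simple trend.
The exception is (B): Al's single 3p electron is easier to remove than one from Mg's filled 3s².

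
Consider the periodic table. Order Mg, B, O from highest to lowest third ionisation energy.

Mg, O, B

Consider each +2 ion: Mg²⁺ is the bare [Ne] core; B²⁺ still has 1 valence electron; O²⁺ still has 4 valence electrons.
Core electrons are held far more tightly than valence electrons, so Mg tops the IE_3 order.
Valence configurations: B²⁺ [He]2s¹, O²⁺ [He]2s²2p².
The numbers (kJ/mol): Mg 7733, B 3660, O 5300.
Putting it together, IE_3: B < O < Mg.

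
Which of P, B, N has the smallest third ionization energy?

P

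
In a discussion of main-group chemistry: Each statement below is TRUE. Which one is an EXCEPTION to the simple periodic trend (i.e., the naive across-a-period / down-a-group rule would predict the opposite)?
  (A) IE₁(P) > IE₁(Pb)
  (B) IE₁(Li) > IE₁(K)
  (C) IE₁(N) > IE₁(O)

(C)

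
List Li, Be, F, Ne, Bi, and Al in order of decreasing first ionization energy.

Ne > F > Be > Bi > Al > Li

Removing the outermost electron gets harder across a period and easier down a group.
These span different periods and groups, so the two trends combine.
Al > Li: period and group pull opposite ways; the across-period shift dominates (578 vs 520 kJ/mol).
Bi > Al: period and group pull opposite ways; the across-period shift dominates (703 vs 578 kJ/mol).
Be > Bi: period and group pull opposite ways; the down-group shift dominates (900 vs 703 kJ/mol).
F > Be: both are in period 2; the period trend gives F the larger value.
Ne > F: Ne lies to the right of F in period 2, so the across-period effect alone puts Ne higher.
Tabulated first ionization energy (kJ/mol): Li 520, Be 900, F 1681, Ne 2081, Al 578, Bi 703.
So from highest to lowest: Ne > F > Be > Bi > Al > Li.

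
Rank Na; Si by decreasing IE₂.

Na, Si

The second ionization energy removes an electron from the +1 ion. For each element: Na⁺ is the bare [Ne] core; Si⁺ still has 3 valence electrons.
Breaking into a closed-shell core is much more expensive than removing a leftover valence electron — Na has the largest IE_2 here.
The numbers (kJ/mol): Na 4562, Si 1577.
So the second ionization energies run Si < Na.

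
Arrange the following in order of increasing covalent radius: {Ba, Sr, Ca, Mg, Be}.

Be < Mg < Ca < Sr < Ba

Atomic radius shrinks across a period as nuclear charge pulls the same shell inward, and grows down a group as new shells are added.
All are in group 2, so atomic radius increases down the group.
So from smallest to largest: Be < Mg < Ca < Sr < Ba.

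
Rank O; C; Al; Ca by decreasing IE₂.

O > C > Al > Ca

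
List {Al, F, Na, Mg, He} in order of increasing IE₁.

He is in period 1, group 18; F is in period 2, group 17; Na is in period 3, group 1; Mg is in period 3, group 2; Al is in period 3, group 13.
Removing the outermost electron gets harder across a period and easier down a group.
These span different periods and groups, so the two trends combine.
Al > Na: Al lies to the right of Na in period 3, so the across-period effect alone puts Al higher.
Mg > Al: this pair runs against the simple trend — see the exception note.
F > Mg: relative to Mg, both the across-period and down-group shifts push F's first ionization energy up.
He > F: both effects reinforce here, so He is clearly the higher of the two.
Note the exception: Mg has a higher first ionization energy than Al, contrary to the simple trend — Al's single 3p electron is easier to remove than one from Mg's filled 3s².
Approximate values (kJ/mol): He 2372, F 1681, Na 496, Mg 738, Al 578.
So from lowest to highest: Na < Al < Mg < F < He.

Na < Al < Mg < F < He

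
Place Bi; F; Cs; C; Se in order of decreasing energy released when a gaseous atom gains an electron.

F, Se, C, Bi, Cs

C is in period 2, group 14; F is in period 2, group 17; Se is in period 4, group 16; Cs is in period 6, group 1; Bi is in period 6, group 15.
EA tends to increase across a period and decrease down a group, though the pattern is less regular than for IE or radius.
Neither a single period nor a single group — weigh both effects.
Bi > Cs: Bi lies to the right of Cs in period 6, so the across-period effect alone puts Bi higher.
C > Bi: the two effects oppose for this pair; the down-group effect wins (122 vs 91 kJ/mol).
Se > C: the two effects oppose for this pair; the across-period effect wins (195 vs 122 kJ/mol).
F > Se: both effects reinforce here, so F is clearly the higher of the two.
For reference (kJ/mol): C 122, F 328, Se 195, Cs 46, Bi 91.
So from highest to lowest: F > Se > C > Bi > Cs.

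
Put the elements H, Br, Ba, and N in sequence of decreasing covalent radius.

H is in period 1, group 1; N is in period 2, group 15; Br is in period 4, group 17; Ba is in period 6, group 2.
Radius decreases left→right (rising Z_eff, same n) and increases top→bottom (higher n).
Here both period and group differ, so the two effects have to be weighed against each other.
N > H: the two effects oppose for this pair; the down-group effect wins (71 vs 32 pm).
Br > N: the two effects oppose for this pair; the down-group effect wins (114 vs 71 pm).
Ba > Br: relative to Br, both the across-period and down-group shifts push Ba's atomic radius up.
Approximate values (pm): H 32, N 71, Br 114, Ba 196.
So from largest to smallest: Ba > Br > N > H.

Ba > Br > N > H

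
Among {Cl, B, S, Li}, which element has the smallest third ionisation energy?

S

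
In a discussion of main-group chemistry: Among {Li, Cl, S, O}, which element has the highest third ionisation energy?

The third ionization energy removes an electron from the +2 ion. For each element: Li²⁺ is already 1 electron into the core; Cl²⁺ still has 5 valence electrons; S²⁺ still has 4 valence electrons; O²⁺ still has 4 valence electrons.
Pulling an electron out of a noble-gas core costs far more than removing a remaining valence electron, so Li sits at the high end of IE_3.
Valence configurations: Cl²⁺ [Ne]3s²3p³, S²⁺ [Ne]3s²3p², O²⁺ [He]2s²2p².
The numbers (kJ/mol): Li 11815, Cl 3822, S 3357, O 5300.
So the third ionization energies run S < Cl < O < Li.

Li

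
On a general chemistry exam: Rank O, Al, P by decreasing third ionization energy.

The third ionization energy removes an electron from the +2 ion. For each element: O²⁺ still has 4 valence electrons; Al²⁺ still has 1 valence electron; P²⁺ still has 3 valence electrons.
All are still removing valence electrons, so compare the +2 ions as you would atoms: IE_3 generally rises across a period (higher Z_eff) and falls down a group (larger shell), subject to the usual subshell exceptions.
Valence configurations: O²⁺ [He]2s²2p², Al²⁺ [Ne]3s¹, P²⁺ [Ne]3s²3p¹.
The numbers (kJ/mol): O 5300, Al 2745, P 2914.
So the third ionization energies run Al < P < O.

O > P > Al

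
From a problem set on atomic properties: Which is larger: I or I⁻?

Forming I⁻ adds 1 electron to I. More electron–electron repulsion in the same shell, with unchanged nuclear charge, lets the cloud expand.
An anion is larger than its parent atom: I⁻ > I.

I⁻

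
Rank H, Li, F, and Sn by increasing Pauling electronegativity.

Li < Sn < H < F

Atoms toward the upper right of the periodic table pull bonding electrons most strongly.
Neither a single period nor a single group — weigh both effects.
Sn > Li: period and group pull opposite ways; the across-period shift dominates (1.96 vs 0.98).
H > Sn: the two effects oppose for this pair; the down-group effect wins (2.20 vs 1.96).
F > H: the two effects oppose for this pair; the across-period effect wins (3.98 vs 2.20).
For reference (Pauling): H 2.20, Li 0.98, F 3.98, Sn 1.96.
So from lowest to highest: Li < Sn < H < F.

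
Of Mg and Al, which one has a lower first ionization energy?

Al

IE₁ increases left→right with effective nuclear charge and decreases top→bottom as the valence shell moves farther out.
All lie in period 3; the across-period trend (first ionization energy increases left to right) applies, with the exception below.
Note the exception: Mg has a higher first ionization energy than Al, contrary to the simple trend — Al's single 3p electron is easier to remove than one from Mg's filled 3s².
Approximate values (kJ/mol): Mg 738, Al 578.
So Al has the lower first ionization energy (Al < Mg).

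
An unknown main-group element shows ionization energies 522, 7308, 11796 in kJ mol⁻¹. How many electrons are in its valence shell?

1

Look for the largest jump between consecutive ionization energies: IE2/IE1 ≈ 14.0, far larger than any earlier ratio.
That jump marks the point where a core electron is being removed. So the atom has 1 valence electron.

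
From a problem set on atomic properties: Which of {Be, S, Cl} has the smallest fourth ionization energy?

After 3 electrons have been removed, what remains? Be³⁺ is already 1 electron into the core; S³⁺ still has 3 valence electrons; Cl³⁺ still has 4 valence electrons.
Core electrons are held far more tightly than valence electrons, so Be tops the IE_4 order.
Valence configurations: S³⁺ [Ne]3s²3p¹, Cl³⁺ [Ne]3s²3p².
Tabulated IE_4 (kJ/mol): Be 21007, S 4556, Cl 5159.
So the fourth ionization energies run S < Cl < Be.

S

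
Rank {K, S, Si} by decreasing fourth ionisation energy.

K > S > Si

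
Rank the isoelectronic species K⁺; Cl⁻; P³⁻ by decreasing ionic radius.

P³⁻ > Cl⁻ > K⁺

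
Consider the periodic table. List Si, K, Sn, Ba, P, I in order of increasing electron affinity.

Ba, K, P, Sn, Si, I

Si is in period 3, group 14; P is in period 3, group 15; K is in period 4, group 1; Sn is in period 5, group 14; I is in period 5, group 17; Ba is in period 6, group 2.
EA tends to increase across a period and decrease down a group, though the pattern is less regular than for IE or radius.
Neither a single period nor a single group — weigh both effects.
K > Ba: the two effects oppose for this pair; the down-group effect wins (48 vs 14 kJ/mol).
P > K: both effects reinforce here, so P is clearly the higher of the two.
Sn > P: this pair runs against the simple trend — see the exception note.
Si > Sn: they share group 14; the group trend gives Si the larger value.
I > Si: the two effects oppose for this pair; the across-period effect wins (295 vs 134 kJ/mol).
Note the exception: Sn has a higher electron affinity than P, contrary to the simple trend — adding an electron to P's half-filled np³ subshell costs electron-pairing energy.
Note the exception: Si has a higher electron affinity than P, contrary to the simple trend — adding an electron to P's half-filled 3p³ is unfavourable, so Si (3p²) has the more exothermic EA.
For reference (kJ/mol): Si 134, P 72, K 48, Sn 107, I 295, Ba 14.
So from lowest to highest: Ba < K < P < Sn < Si < I.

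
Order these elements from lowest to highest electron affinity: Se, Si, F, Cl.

Si, Se, F, Cl

F is in period 2, group 17; Si is in period 3, group 14; Cl is in period 3, group 17; Se is in period 4, group 16.
Atoms with high Z_eff and room in the valence shell (especially the halogens) have the most exothermic electron affinities.
Here both period and group differ, so the two effects have to be weighed against each other.
Se > Si: the two effects oppose for this pair; the across-period effect wins (195 vs 134 kJ/mol).
F > Se: both effects reinforce here, so F is clearly the higher of the two.
Cl > F: this pair runs against the simple trend — see the exception note.
Note the exception: Cl has a higher electron affinity than F, contrary to the simple trend — F's small 2p subshell makes the incoming electron feel strong e⁻–e⁻ repulsion, so Cl actually releases more energy on gaining an electron.
Approximate values (kJ/mol): F 328, Si 134, Cl 349, Se 195.
So from lowest to highest: Si < Se < F < Cl.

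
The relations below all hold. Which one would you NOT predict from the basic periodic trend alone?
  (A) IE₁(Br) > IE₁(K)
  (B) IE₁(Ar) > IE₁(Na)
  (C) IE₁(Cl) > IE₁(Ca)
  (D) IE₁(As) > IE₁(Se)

(D)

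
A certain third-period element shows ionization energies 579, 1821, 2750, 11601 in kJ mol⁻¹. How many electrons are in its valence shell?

3

Look for the largest jump between consecutive ionization energies: IE4/IE3 ≈ 4.2, far larger than any earlier ratio.
That jump marks the point where a core electron is being removed. So the atom has 3 valence electrons.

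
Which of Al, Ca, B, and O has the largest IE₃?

After 2 electrons have been removed, what remains? Al²⁺ still has 1 valence electron; Ca²⁺ is the bare [Ar] core; B²⁺ still has 1 valence electron; O²⁺ still has 4 valence electrons.
Usually core removal costs more than valence removal, but here the competition is close: a tightly held n=2 valence electron can cost more to remove than an n=3 core electron, so the actual values have to decide it.
Valence configurations: Al²⁺ [Ne]3s¹, B²⁺ [He]2s¹, O²⁺ [He]2s²2p².
Approximate IE_3 values (kJ/mol): Al 2745, Ca 4912, B 3660, O 5300.
Overall IE_3 order: Al < B < Ca < O.

O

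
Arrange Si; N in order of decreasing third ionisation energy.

N > Si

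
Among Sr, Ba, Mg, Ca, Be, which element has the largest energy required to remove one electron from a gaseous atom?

Be

Removing the outermost electron gets harder across a period and easier down a group.
All are in group 2, so first ionization energy increases up the group.
The largest energy required to remove one electron from a gaseous atom among these belongs to Be.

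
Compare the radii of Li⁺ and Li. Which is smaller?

Li⁺

Forming Li⁺ removes 1 electron from Li. Fewer electrons for the same nuclear charge means less shielding and a higher Z_eff on the remaining electrons, and for main-group metals the entire outer shell is lost.
A cation is smaller than its parent atom: Li⁺ < Li.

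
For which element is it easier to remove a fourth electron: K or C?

The fourth ionization energy removes an electron from the +3 ion. For each element: K³⁺ is already 2 electrons into the core; C³⁺ still has 1 valence electron.
Usually core removal costs more than valence removal, but here the competition is close: a tightly held n=2 valence electron can cost more to remove than an n=3 core electron, so the actual values have to decide it.
Tabulated IE_4 (kJ/mol): K 5877, C 6223.
So the fourth ionization energies run K < C.

K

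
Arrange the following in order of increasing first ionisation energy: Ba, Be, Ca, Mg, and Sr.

IE₁ increases left→right with effective nuclear charge and decreases top→bottom as the valence shell moves farther out.
All are in group 2, so first ionization energy increases up the group.
So from lowest to highest: Ba < Sr < Ca < Mg < Be.

Ba < Sr < Ca < Mg < Be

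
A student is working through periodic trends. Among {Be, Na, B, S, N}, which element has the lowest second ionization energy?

Consider each +1 ion: Be⁺ still has 1 valence electron; Na⁺ is the bare [Ne] core; B⁺ still has 2 valence electrons; S⁺ still has 5 valence electrons; N⁺ still has 4 valence electrons.
Pulling an electron out of a noble-gas core costs far more than removing a remaining valence electron, so Na sits at the high end of IE_2.
Valence configurations: Be⁺ [He]2s¹, B⁺ [He]2s², S⁺ [Ne]3s²3p³, N⁺ [He]2s²2p².
The numbers (kJ/mol): Be 1757, Na 4562, B 2427, S 2252, N 2856.
Putting it together, IE_2: Be < S < B < N < Na.

Be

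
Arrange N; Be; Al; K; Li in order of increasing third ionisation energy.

Al < K < N < Li < Be

Consider each +2 ion: N²⁺ still has 3 valence electrons; Be²⁺ is the bare [He] core; Al²⁺ still has 1 valence electron; K²⁺ is already 1 electron into the core; Li²⁺ is already 1 electron into the core.
Usually core removal costs more than valence removal, but here the competition is close: a tightly held n=2 valence electron can cost more to remove than an n=3 core electron, so the actual values have to decide it.
Valence configurations: N²⁺ [He]2s²2p¹, Al²⁺ [Ne]3s¹.
The numbers (kJ/mol): N 4578, Be 14849, Al 2745, K 4420, Li 11815.
Overall IE_3 order: Al < K < N < Li < Be.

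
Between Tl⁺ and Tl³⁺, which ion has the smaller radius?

Both ions have Z = 81 protons, but Tl³⁺ has lost more electrons, so its remaining electrons feel a larger effective nuclear charge per electron and are pulled in more tightly.
Higher positive charge → smaller ion, so Tl⁺ > Tl³⁺.

Tl³⁺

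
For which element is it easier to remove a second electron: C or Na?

C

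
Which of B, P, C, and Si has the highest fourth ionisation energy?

B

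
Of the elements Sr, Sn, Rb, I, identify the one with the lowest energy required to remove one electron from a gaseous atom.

Rb is in period 5, group 1; Sr is in period 5, group 2; Sn is in period 5, group 14; I is in period 5, group 17.
IE₁ increases left→right with effective nuclear charge and decreases top→bottom as the valence shell moves farther out.
All lie in period 5, so first ionization energy increases left to right.
The lowest energy required to remove one electron from a gaseous atom among these belongs to Rb.

Rb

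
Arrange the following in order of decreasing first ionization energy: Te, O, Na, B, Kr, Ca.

B is in period 2, group 13; O is in period 2, group 16; Na is in period 3, group 1; Ca is in period 4, group 2; Kr is in period 4, group 18; Te is in period 5, group 16.
IE₁ increases left→right with effective nuclear charge and decreases top→bottom as the valence shell moves farther out.
Here both period and group differ, so the two effects have to be weighed against each other.
Ca > Na: period and group pull opposite ways; the across-period shift dominates (590 vs 496 kJ/mol).
B > Ca: both effects reinforce here, so B is clearly the higher of the two.
Te > B: period and group pull opposite ways; the across-period shift dominates (869 vs 801 kJ/mol).
O > Te: O sits above Te in group 16, so the down-group effect alone puts O higher.
Kr > O: period and group pull opposite ways; the across-period shift dominates (1351 vs 1314 kJ/mol).
For reference (kJ/mol): B 801, O 1314, Na 496, Ca 590, Kr 1351, Te 869.
So from highest to lowest: Kr > O > Te > B > Ca > Na.

Kr > O > Te > B > Ca > Na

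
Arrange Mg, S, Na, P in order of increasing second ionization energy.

Mg, P, S, Na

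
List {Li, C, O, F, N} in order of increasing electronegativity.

Li is in period 2, group 1; C is in period 2, group 14; N is in period 2, group 15; O is in period 2, group 16; F is in period 2, group 17.
EN rises left→right (higher Z_eff, smaller atoms) and falls top→bottom (larger, more shielded atoms).
All lie in period 2, so electronegativity increases left to right.
So from lowest to highest: Li < C < N < O < F.

Li < C < N < O < F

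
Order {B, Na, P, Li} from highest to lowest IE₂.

Li, Na, B, P

Consider each +1 ion: B⁺ still has 2 valence electrons; Na⁺ is the bare [Ne] core; P⁺ still has 4 valence electrons; Li⁺ is the bare [He] core.
Pulling an electron out of a noble-gas core costs far more than removing a remaining valence electron, so Na and Li sit at the high end of IE_2.
Valence configurations: B⁺ [He]2s², P⁺ [Ne]3s²3p².
The numbers (kJ/mol): B 2427, Na 4562, P 1907, Li 7298.
Overall IE_2 order: P < B < Na < Li.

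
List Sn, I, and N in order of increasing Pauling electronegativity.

N is in period 2, group 15; Sn is in period 5, group 14; I is in period 5, group 17.
EN rises left→right (higher Z_eff, smaller atoms) and falls top→bottom (larger, more shielded atoms).
Here both period and group differ, so the two effects have to be weighed against each other.
I > Sn: both are in period 5; the period trend gives I the larger value.
N > I: period and group pull opposite ways; the down-group shift dominates (3.04 vs 2.66).
For reference (Pauling): N 3.04, Sn 1.96, I 2.66.
So from lowest to highest: Sn < I < N.

Sn, I, N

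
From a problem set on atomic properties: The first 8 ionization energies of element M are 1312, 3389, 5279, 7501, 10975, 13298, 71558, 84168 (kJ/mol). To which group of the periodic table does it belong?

Look for the largest jump between consecutive ionization energies: IE7/IE6 ≈ 5.4, far larger than any earlier ratio.
That jump marks the point where a core electron is being removed. So the atom has 6 valence electrons.
A main-group element with 6 valence electrons is in group 16.

Group 16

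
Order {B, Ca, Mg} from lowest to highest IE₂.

Ca < Mg < B

IE_2 is the cost of taking one more electron from the +1 cation: B⁺ still has 2 valence electrons; Ca⁺ still has 1 valence electron; Mg⁺ still has 1 valence electron.
All are still removing valence electrons, so compare the +1 ions as you would atoms: IE_2 generally rises across a period (higher Z_eff) and falls down a group (larger shell), subject to the usual subshell exceptions.
Valence configurations: B⁺ [He]2s², Ca⁺ [Ar]4s¹, Mg⁺ [Ne]3s¹.
The numbers (kJ/mol): B 2427, Ca 1145, Mg 1451.
Hence IE_2: Ca < Mg < B.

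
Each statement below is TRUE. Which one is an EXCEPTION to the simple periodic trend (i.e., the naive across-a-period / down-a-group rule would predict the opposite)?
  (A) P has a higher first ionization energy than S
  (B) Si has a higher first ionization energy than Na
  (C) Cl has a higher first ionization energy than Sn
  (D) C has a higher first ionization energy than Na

The general trend: first ionization energy increases across a period and decreases down a group.
(A) P (period 3, group 15) vs S (period 3, group 16): the stated order contradicts the simple trend.
(B) Si (period 3, group 14) vs Na (period 3, group 1): the stated order agrees with the simple trend.
(C) Cl (period 3, group 17) vs Sn (period 5, group 14): the stated order agrees with the simple trend.
(D) C (period 2, group 14) vs Na (period 3, group 1): the stated order agrees with the simple trend.
The exception is (A): S (3p⁴) ionizes more easily than half-filled P (3p³) because the paired 3p electron in S is pushed out by e⁻–e⁻ repulsion.

(A)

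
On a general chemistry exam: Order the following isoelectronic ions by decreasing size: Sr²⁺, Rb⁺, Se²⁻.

Se²⁻ > Rb⁺ > Sr²⁺

All of these have 36 electrons, so size is governed by nuclear charge alone: the more protons, the stronger the pull on the same electron cloud, and the smaller the ion.
Nuclear charges: Sr²⁺ (Z=38), Rb⁺ (Z=37), Se²⁻ (Z=34).
Largest to smallest: Se²⁻ > Rb⁺ > Sr²⁺.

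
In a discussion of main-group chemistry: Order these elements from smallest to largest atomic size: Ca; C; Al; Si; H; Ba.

H is in period 1, group 1; C is in period 2, group 14; Al is in period 3, group 13; Si is in period 3, group 14; Ca is in period 4, group 2; Ba is in period 6, group 2.
Radius decreases left→right (rising Z_eff, same n) and increases top→bottom (higher n).
Neither a single period nor a single group — weigh both effects.
C > H: period and group pull opposite ways; the down-group shift dominates (75 vs 32 pm).
Si > C: they share group 14; the group trend gives Si the larger value.
Al > Si: both are in period 3; the period trend gives Al the larger value.
Ca > Al: both effects reinforce here, so Ca is clearly the larger of the two.
Ba > Ca: they share group 2; the group trend gives Ba the larger value.
For reference (pm): H 32, C 75, Al 126, Si 116, Ca 171, Ba 196.
So from smallest to largest: H < C < Si < Al < Ca < Ba.

H < C < Si < Al < Ca < Ba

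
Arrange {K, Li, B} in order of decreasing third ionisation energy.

Li > K > B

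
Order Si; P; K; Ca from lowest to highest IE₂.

Ca < Si < P < K

IE_2 is the cost of taking one more electron from the +1 cation: Si⁺ still has 3 valence electrons; P⁺ still has 4 valence electrons; K⁺ is the bare [Ar] core; Ca⁺ still has 1 valence electron.
Breaking into a closed-shell core is much more expensive than removing a leftover valence electron — K has the largest IE_2 here.
Valence configurations: Si⁺ [Ne]3s²3p¹, P⁺ [Ne]3s²3p², Ca⁺ [Ar]4s¹.
The numbers (kJ/mol): Si 1577, P 1907, K 3052, Ca 1145.
So the second ionization energies run Ca < Si < P < K.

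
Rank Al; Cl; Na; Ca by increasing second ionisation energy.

Ca < Al < Cl < Na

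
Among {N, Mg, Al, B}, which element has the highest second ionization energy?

N

Consider each +1 ion: N⁺ still has 4 valence electrons; Mg⁺ still has 1 valence electron; Al⁺ still has 2 valence electrons; B⁺ still has 2 valence electrons.
All are still removing valence electrons, so compare the +1 ions as you would atoms: IE_2 generally rises across a period (higher Z_eff) and falls down a group (larger shell), subject to the usual subshell exceptions.
Valence configurations: N⁺ [He]2s²2p², Mg⁺ [Ne]3s¹, Al⁺ [Ne]3s², B⁺ [He]2s².
Approximate IE_2 values (kJ/mol): N 2856, Mg 1451, Al 1817, B 2427.
Putting it together, IE_2: Mg < Al < B < N.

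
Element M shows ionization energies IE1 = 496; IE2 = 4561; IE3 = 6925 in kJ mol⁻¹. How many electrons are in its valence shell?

1

Look for the largest jump between consecutive ionization energies: IE2/IE1 ≈ 9.2, far larger than any earlier ratio.
That jump marks the point where a core electron is being removed. So the atom has 1 valence electron.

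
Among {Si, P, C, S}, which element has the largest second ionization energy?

C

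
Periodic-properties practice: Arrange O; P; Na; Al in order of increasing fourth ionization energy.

After 3 electrons have been removed, what remains? O³⁺ still has 3 valence electrons; P³⁺ still has 2 valence electrons; Na³⁺ is already 2 electrons into the core; Al³⁺ is the bare [Ne] core.
Pulling an electron out of a noble-gas core costs far more than removing a remaining valence electron, so Na and Al sit at the high end of IE_4.
Valence configurations: O³⁺ [He]2s²2p¹, P³⁺ [Ne]3s².
Tabulated IE_4 (kJ/mol): O 7469, P 4964, Na 9543, Al 11577.
So the fourth ionization energies run P < O < Na < Al.

P, O, Na, Al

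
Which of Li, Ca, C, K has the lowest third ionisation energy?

K

Consider each +2 ion: Li²⁺ is already 1 electron into the core; Ca²⁺ is the bare [Ar] core; C²⁺ still has 2 valence electrons; K²⁺ is already 1 electron into the core.
Usually core removal costs more than valence removal, but here the competition is close: a tightly held n=2 valence electron can cost more to remove than an n=3 core electron, so the actual values have to decide it.
Tabulated IE_3 (kJ/mol): Li 11815, Ca 4912, C 4620, K 4420.
Putting it together, IE_3: K < C < Ca < Li.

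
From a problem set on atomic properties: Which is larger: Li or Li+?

Forming Li+ removes 1 electron from Li. Fewer electrons for the same nuclear charge means less shielding and a higher Z_eff on the remaining electrons, and for main-group metals the entire outer shell is lost.
A cation is smaller than its parent atom: Li+ < Li.

Li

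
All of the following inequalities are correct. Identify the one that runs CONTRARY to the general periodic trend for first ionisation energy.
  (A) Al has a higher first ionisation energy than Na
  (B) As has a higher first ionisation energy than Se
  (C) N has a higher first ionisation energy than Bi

The general trend: first ionisation energy increases across a period and decreases down a group.
(A) Al (period 3, group 13) vs Na (period 3, group 1): the stated order agrees with the simple trend.
(B) As (period 4, group 15) vs Se (period 4, group 16): the stated order contradicts the simple trend.
(C) N (period 2, group 15) vs Bi (period 6, group 15): the stated order agrees with the simple trend.
The exception is (B): Se (4p⁴) ionizes more easily than half-filled As (4p³).

(B)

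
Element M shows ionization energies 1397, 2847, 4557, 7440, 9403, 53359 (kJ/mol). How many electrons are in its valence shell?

5

Look for the largest jump between consecutive ionization energies: IE6/IE5 ≈ 5.7, far larger than any earlier ratio.
That jump marks the point where a core electron is being removed. So the atom has 5 valence electrons.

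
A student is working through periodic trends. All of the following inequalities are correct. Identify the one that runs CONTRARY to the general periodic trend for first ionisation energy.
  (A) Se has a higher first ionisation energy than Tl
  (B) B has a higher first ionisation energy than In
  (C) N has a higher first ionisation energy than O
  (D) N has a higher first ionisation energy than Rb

The general trend: first ionisation energy increases across a period and decreases down a group.
(A) Se (period 4, group 16) vs Tl (period 6, group 13): the stated order agrees with the simple trend.
(B) B (period 2, group 13) vs In (period 5, group 13): the stated order agrees with the simple trend.
(C) N (period 2, group 15) vs O (period 2, group 16): the stated order contradicts the simple trend.
(D) N (period 2, group 15) vs Rb (period 5, group 1): the stated order agrees with the simple trend.
The exception is (C): pairing an electron in O's 2p⁴ costs repulsion energy, so O ionizes more easily than half-filled N (2p³).

(C)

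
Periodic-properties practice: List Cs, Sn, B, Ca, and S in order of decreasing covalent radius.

Cs > Ca > Sn > S > B

B is in period 2, group 13; S is in period 3, group 16; Ca is in period 4, group 2; Sn is in period 5, group 14; Cs is in period 6, group 1.
Atomic radius shrinks across a period as nuclear charge pulls the same shell inward, and grows down a group as new shells are added.
Neither a single period nor a single group — weigh both effects.
S > B: the two effects oppose for this pair; the down-group effect wins (103 vs 85 pm).
Sn > S: both effects reinforce here, so Sn is clearly the larger of the two.
Ca > Sn: period and group pull opposite ways; the across-period shift dominates (171 vs 140 pm).
Cs > Ca: both effects reinforce here, so Cs is clearly the larger of the two.
Tabulated atomic radius (pm): B 85, S 103, Ca 171, Sn 140, Cs 232.
So from largest to smallest: Cs > Ca > Sn > S > B.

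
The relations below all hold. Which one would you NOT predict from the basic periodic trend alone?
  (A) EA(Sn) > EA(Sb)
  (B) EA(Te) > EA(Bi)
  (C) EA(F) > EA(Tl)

The general trend: electron affinity increases across a period and decreases down a group.
(A) Sn (period 5, group 14) vs Sb (period 5, group 15): the stated order contradicts the simple trend.
(B) Te (period 5, group 16) vs Bi (period 6, group 15): the stated order agrees with the simple trend.
(C) F (period 2, group 17) vs Tl (period 6, group 13): the stated order agrees with the simple trend.
The exception is (A): adding an electron to Sb's half-filled 5p³ is unfavourable, so Sn has the more exothermic EA.

(A)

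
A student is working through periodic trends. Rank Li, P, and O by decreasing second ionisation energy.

The second ionization energy removes an electron from the +1 ion. For each element: Li⁺ is the bare [He] core; P⁺ still has 4 valence electrons; O⁺ still has 5 valence electrons.
Breaking into a closed-shell core is much more expensive than removing a leftover valence electron — Li has the largest IE_2 here.
Valence configurations: P⁺ [Ne]3s²3p², O⁺ [He]2s²2p³.
The numbers (kJ/mol): Li 7298, P 1907, O 3388.
So the second ionization energies run P < O < Li.

Li, O, P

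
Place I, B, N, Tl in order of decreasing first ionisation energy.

N > I > B > Tl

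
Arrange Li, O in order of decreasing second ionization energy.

After 1 electron has been removed, what remains? Li⁺ is the bare [He] core; O⁺ still has 5 valence electrons.
Breaking into a closed-shell core is much more expensive than removing a leftover valence electron — Li has the largest IE_2 here.
The numbers (kJ/mol): Li 7298, O 3388.
So the second ionization energies run O < Li.

Li, O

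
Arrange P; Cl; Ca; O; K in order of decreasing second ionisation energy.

O, K, Cl, P, Ca

Consider each +1 ion: P⁺ still has 4 valence electrons; Cl⁺ still has 6 valence electrons; Ca⁺ still has 1 valence electron; O⁺ still has 5 valence electrons; K⁺ is the bare [Ar] core.
Usually core removal costs more than valence removal, but here the competition is close: a tightly held n=2 valence electron can cost more to remove than an n=3 core electron, so the actual values have to decide it.
Valence configurations: P⁺ [Ne]3s²3p², Cl⁺ [Ne]3s²3p⁴, Ca⁺ [Ar]4s¹, O⁺ [He]2s²2p³.
The numbers (kJ/mol): P 1907, Cl 2298, Ca 1145, O 3388, K 3052.
Putting it together, IE_2: Ca < P < Cl < K < O.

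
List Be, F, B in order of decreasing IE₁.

Be is in period 2, group 2; B is in period 2, group 13; F is in period 2, group 17.
Removing the outermost electron gets harder across a period and easier down a group.
All lie in period 2; the across-period trend (first ionization energy increases left to right) applies, with the exception below.
Note the exception: Be has a higher first ionization energy than B, contrary to the simple trend — removing B's lone 2p electron is easier than breaking Be's filled 2s².
Tabulated first ionization energy (kJ/mol): Be 900, B 801, F 1681.
So from highest to lowest: F > Be > B.

F > Be > B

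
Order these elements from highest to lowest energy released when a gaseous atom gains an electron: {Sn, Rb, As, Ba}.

Sn > As > Rb > Ba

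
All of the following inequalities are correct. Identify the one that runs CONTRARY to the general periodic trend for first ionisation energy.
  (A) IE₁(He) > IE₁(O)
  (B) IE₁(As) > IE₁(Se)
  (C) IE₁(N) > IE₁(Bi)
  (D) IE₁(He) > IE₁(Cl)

(B)

The general trend: first ionisation energy increases across a period and decreases down a group.
(A) He (period 1, group 18) vs O (period 2, group 16): the stated order agrees with the simple trend.
(B) As (period 4, group 15) vs Se (period 4, group 16): the stated order contradicts the simple trend.
(C) N (period 2, group 15) vs Bi (period 6, group 15): the stated order agrees with the simple trend.
(D) He (period 1, group 18) vs Cl (period 3, group 17): the stated order agrees with the simple trend.
The exception is (B): Se (4p⁴) ionizes more easily than half-filled As (4p³).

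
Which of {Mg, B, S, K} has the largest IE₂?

K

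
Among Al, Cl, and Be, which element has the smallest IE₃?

The third ionization energy removes an electron from the +2 ion. For each element: Al²⁺ still has 1 valence electron; Cl²⁺ still has 5 valence electrons; Be²⁺ is the bare [He] core.
Pulling an electron out of a noble-gas core costs far more than removing a remaining valence electron, so Be sits at the high end of IE_3.
Valence configurations: Al²⁺ [Ne]3s¹, Cl²⁺ [Ne]3s²3p³.
The numbers (kJ/mol): Al 2745, Cl 3822, Be 14849.
So the third ionization energies run Al < Cl < Be.

Al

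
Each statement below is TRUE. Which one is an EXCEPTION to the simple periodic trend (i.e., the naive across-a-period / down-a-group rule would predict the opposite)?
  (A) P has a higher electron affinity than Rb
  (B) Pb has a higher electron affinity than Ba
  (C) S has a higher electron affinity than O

(C)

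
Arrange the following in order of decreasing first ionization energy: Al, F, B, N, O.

F > N > O > B > Al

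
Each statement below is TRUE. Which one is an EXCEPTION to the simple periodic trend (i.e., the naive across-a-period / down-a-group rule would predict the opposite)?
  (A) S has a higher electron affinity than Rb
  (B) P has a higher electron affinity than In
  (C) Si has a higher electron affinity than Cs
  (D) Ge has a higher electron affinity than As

The general trend: electron affinity increases across a period and decreases down a group.
(A) S (period 3, group 16) vs Rb (period 5, group 1): the stated order agrees with the simple trend.
(B) P (period 3, group 15) vs In (period 5, group 13): the stated order agrees with the simple trend.
(C) Si (period 3, group 14) vs Cs (period 6, group 1): the stated order agrees with the simple trend.
(D) Ge (period 4, group 14) vs As (period 4, group 15): the stated order contradicts the simple trend.
The exception is (D): adding an electron to As's half-filled 4p³ is unfavourable, so Ge (4p²) has the more exothermic EA.

(D)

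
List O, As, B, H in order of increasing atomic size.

H, O, B, As

H is in period 1, group 1; B is in period 2, group 13; O is in period 2, group 16; As is in period 4, group 15.
Moving right in a period, electrons are added to the same shell under a stronger nuclear pull, so atoms get smaller; moving down, a new shell is opened and atoms get larger.
Neither a single period nor a single group — weigh both effects.
O > H: the two effects oppose for this pair; the down-group effect wins (63 vs 32 pm).
B > O: B lies to the left of O in period 2, so the across-period effect alone puts B larger.
As > B: the two effects oppose for this pair; the down-group effect wins (121 vs 85 pm).
Approximate values (pm): H 32, B 85, O 63, As 121.
So from smallest to largest: H < O < B < As.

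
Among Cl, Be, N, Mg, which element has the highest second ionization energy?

N

IE_2 is the cost of taking one more electron from the +1 cation: Cl⁺ still has 6 valence electrons; Be⁺ still has 1 valence electron; N⁺ still has 4 valence electrons; Mg⁺ still has 1 valence electron.
All are still removing valence electrons, so compare the +1 ions as you would atoms: IE_2 generally rises across a period (higher Z_eff) and falls down a group (larger shell), subject to the usual subshell exceptions.
Valence configurations: Cl⁺ [Ne]3s²3p⁴, Be⁺ [He]2s¹, N⁺ [He]2s²2p², Mg⁺ [Ne]3s¹.
Tabulated IE_2 (kJ/mol): Cl 2298, Be 1757, N 2856, Mg 1451.
Putting it together, IE_2: Mg < Be < Cl < N.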